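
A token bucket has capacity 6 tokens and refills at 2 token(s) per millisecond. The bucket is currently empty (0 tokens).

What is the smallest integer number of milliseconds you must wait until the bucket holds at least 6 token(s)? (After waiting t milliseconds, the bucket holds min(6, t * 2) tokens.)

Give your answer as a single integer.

Answer: 3

Derivation:
Need t * 2 >= 6, so t >= 6/2.
Smallest integer t = ceil(6/2) = 3.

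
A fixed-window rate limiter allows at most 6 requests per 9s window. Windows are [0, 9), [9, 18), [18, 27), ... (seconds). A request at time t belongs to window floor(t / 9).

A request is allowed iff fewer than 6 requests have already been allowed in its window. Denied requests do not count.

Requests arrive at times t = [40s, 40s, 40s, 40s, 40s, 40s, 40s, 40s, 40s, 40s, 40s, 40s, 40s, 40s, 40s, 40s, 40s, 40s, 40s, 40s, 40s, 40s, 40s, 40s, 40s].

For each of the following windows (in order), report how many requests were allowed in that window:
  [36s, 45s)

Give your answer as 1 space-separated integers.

Answer: 6

Derivation:
Processing requests:
  req#1 t=40s (window 4): ALLOW
  req#2 t=40s (window 4): ALLOW
  req#3 t=40s (window 4): ALLOW
  req#4 t=40s (window 4): ALLOW
  req#5 t=40s (window 4): ALLOW
  req#6 t=40s (window 4): ALLOW
  req#7 t=40s (window 4): DENY
  req#8 t=40s (window 4): DENY
  req#9 t=40s (window 4): DENY
  req#10 t=40s (window 4): DENY
  req#11 t=40s (window 4): DENY
  req#12 t=40s (window 4): DENY
  req#13 t=40s (window 4): DENY
  req#14 t=40s (window 4): DENY
  req#15 t=40s (window 4): DENY
  req#16 t=40s (window 4): DENY
  req#17 t=40s (window 4): DENY
  req#18 t=40s (window 4): DENY
  req#19 t=40s (window 4): DENY
  req#20 t=40s (window 4): DENY
  req#21 t=40s (window 4): DENY
  req#22 t=40s (window 4): DENY
  req#23 t=40s (window 4): DENY
  req#24 t=40s (window 4): DENY
  req#25 t=40s (window 4): DENY

Allowed counts by window: 6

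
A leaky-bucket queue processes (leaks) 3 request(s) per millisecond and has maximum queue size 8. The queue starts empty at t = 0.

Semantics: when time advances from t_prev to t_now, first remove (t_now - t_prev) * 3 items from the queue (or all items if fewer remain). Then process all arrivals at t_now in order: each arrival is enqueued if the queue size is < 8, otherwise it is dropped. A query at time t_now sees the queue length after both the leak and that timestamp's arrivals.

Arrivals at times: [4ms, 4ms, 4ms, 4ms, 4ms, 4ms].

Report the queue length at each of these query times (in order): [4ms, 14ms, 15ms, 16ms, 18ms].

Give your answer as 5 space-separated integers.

Queue lengths at query times:
  query t=4ms: backlog = 6
  query t=14ms: backlog = 0
  query t=15ms: backlog = 0
  query t=16ms: backlog = 0
  query t=18ms: backlog = 0

Answer: 6 0 0 0 0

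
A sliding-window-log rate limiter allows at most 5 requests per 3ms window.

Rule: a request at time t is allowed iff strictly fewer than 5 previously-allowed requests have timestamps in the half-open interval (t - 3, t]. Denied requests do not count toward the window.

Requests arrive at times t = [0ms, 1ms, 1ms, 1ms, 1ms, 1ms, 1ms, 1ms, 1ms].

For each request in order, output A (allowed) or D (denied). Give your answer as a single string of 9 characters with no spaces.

Tracking allowed requests in the window:
  req#1 t=0ms: ALLOW
  req#2 t=1ms: ALLOW
  req#3 t=1ms: ALLOW
  req#4 t=1ms: ALLOW
  req#5 t=1ms: ALLOW
  req#6 t=1ms: DENY
  req#7 t=1ms: DENY
  req#8 t=1ms: DENY
  req#9 t=1ms: DENY

Answer: AAAAADDDD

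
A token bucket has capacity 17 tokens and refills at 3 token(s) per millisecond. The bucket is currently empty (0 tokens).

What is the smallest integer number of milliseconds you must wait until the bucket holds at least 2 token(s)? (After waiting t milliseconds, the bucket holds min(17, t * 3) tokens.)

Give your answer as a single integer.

Need t * 3 >= 2, so t >= 2/3.
Smallest integer t = ceil(2/3) = 1.

Answer: 1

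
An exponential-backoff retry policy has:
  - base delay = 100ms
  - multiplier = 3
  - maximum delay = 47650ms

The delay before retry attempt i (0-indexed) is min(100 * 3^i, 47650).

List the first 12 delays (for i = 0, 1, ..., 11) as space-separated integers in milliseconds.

Answer: 100 300 900 2700 8100 24300 47650 47650 47650 47650 47650 47650

Derivation:
Computing each delay:
  i=0: min(100*3^0, 47650) = 100
  i=1: min(100*3^1, 47650) = 300
  i=2: min(100*3^2, 47650) = 900
  i=3: min(100*3^3, 47650) = 2700
  i=4: min(100*3^4, 47650) = 8100
  i=5: min(100*3^5, 47650) = 24300
  i=6: min(100*3^6, 47650) = 47650
  i=7: min(100*3^7, 47650) = 47650
  i=8: min(100*3^8, 47650) = 47650
  i=9: min(100*3^9, 47650) = 47650
  i=10: min(100*3^10, 47650) = 47650
  i=11: min(100*3^11, 47650) = 47650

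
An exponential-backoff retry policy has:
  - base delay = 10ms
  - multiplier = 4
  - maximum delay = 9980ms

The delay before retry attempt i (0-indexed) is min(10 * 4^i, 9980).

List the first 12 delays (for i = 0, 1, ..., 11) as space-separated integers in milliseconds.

Computing each delay:
  i=0: min(10*4^0, 9980) = 10
  i=1: min(10*4^1, 9980) = 40
  i=2: min(10*4^2, 9980) = 160
  i=3: min(10*4^3, 9980) = 640
  i=4: min(10*4^4, 9980) = 2560
  i=5: min(10*4^5, 9980) = 9980
  i=6: min(10*4^6, 9980) = 9980
  i=7: min(10*4^7, 9980) = 9980
  i=8: min(10*4^8, 9980) = 9980
  i=9: min(10*4^9, 9980) = 9980
  i=10: min(10*4^10, 9980) = 9980
  i=11: min(10*4^11, 9980) = 9980

Answer: 10 40 160 640 2560 9980 9980 9980 9980 9980 9980 9980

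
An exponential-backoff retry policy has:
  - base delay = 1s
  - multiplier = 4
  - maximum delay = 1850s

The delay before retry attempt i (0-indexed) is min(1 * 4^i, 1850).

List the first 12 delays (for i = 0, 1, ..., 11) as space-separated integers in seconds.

Answer: 1 4 16 64 256 1024 1850 1850 1850 1850 1850 1850

Derivation:
Computing each delay:
  i=0: min(1*4^0, 1850) = 1
  i=1: min(1*4^1, 1850) = 4
  i=2: min(1*4^2, 1850) = 16
  i=3: min(1*4^3, 1850) = 64
  i=4: min(1*4^4, 1850) = 256
  i=5: min(1*4^5, 1850) = 1024
  i=6: min(1*4^6, 1850) = 1850
  i=7: min(1*4^7, 1850) = 1850
  i=8: min(1*4^8, 1850) = 1850
  i=9: min(1*4^9, 1850) = 1850
  i=10: min(1*4^10, 1850) = 1850
  i=11: min(1*4^11, 1850) = 1850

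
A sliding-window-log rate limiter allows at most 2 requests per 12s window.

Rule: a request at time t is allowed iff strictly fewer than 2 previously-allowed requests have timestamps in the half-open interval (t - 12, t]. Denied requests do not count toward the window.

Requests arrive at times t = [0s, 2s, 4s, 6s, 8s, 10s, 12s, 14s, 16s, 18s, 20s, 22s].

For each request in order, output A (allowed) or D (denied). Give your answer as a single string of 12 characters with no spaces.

Tracking allowed requests in the window:
  req#1 t=0s: ALLOW
  req#2 t=2s: ALLOW
  req#3 t=4s: DENY
  req#4 t=6s: DENY
  req#5 t=8s: DENY
  req#6 t=10s: DENY
  req#7 t=12s: ALLOW
  req#8 t=14s: ALLOW
  req#9 t=16s: DENY
  req#10 t=18s: DENY
  req#11 t=20s: DENY
  req#12 t=22s: DENY

Answer: AADDDDAADDDD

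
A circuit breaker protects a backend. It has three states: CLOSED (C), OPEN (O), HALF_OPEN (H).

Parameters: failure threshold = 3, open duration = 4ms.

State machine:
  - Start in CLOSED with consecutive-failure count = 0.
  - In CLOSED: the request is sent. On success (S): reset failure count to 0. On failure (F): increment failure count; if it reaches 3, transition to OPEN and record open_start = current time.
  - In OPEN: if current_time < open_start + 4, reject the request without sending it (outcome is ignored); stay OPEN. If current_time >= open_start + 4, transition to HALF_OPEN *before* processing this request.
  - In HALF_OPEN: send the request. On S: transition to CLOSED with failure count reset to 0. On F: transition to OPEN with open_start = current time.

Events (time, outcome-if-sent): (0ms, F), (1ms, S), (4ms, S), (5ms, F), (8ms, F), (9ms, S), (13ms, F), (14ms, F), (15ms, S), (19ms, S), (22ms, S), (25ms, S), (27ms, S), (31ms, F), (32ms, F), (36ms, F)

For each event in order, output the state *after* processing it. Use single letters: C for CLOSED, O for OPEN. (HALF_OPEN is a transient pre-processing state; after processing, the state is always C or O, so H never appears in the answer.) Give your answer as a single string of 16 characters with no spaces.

Answer: CCCCCCCCCCCCCCCO

Derivation:
State after each event:
  event#1 t=0ms outcome=F: state=CLOSED
  event#2 t=1ms outcome=S: state=CLOSED
  event#3 t=4ms outcome=S: state=CLOSED
  event#4 t=5ms outcome=F: state=CLOSED
  event#5 t=8ms outcome=F: state=CLOSED
  event#6 t=9ms outcome=S: state=CLOSED
  event#7 t=13ms outcome=F: state=CLOSED
  event#8 t=14ms outcome=F: state=CLOSED
  event#9 t=15ms outcome=S: state=CLOSED
  event#10 t=19ms outcome=S: state=CLOSED
  event#11 t=22ms outcome=S: state=CLOSED
  event#12 t=25ms outcome=S: state=CLOSED
  event#13 t=27ms outcome=S: state=CLOSED
  event#14 t=31ms outcome=F: state=CLOSED
  event#15 t=32ms outcome=F: state=CLOSED
  event#16 t=36ms outcome=F: state=OPEN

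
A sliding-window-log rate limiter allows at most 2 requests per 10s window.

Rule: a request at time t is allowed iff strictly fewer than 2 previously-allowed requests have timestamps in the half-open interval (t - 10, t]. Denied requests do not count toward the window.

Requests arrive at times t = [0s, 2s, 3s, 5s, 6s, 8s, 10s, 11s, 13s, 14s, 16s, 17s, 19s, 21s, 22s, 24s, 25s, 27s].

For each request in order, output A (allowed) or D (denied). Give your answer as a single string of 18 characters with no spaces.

Tracking allowed requests in the window:
  req#1 t=0s: ALLOW
  req#2 t=2s: ALLOW
  req#3 t=3s: DENY
  req#4 t=5s: DENY
  req#5 t=6s: DENY
  req#6 t=8s: DENY
  req#7 t=10s: ALLOW
  req#8 t=11s: DENY
  req#9 t=13s: ALLOW
  req#10 t=14s: DENY
  req#11 t=16s: DENY
  req#12 t=17s: DENY
  req#13 t=19s: DENY
  req#14 t=21s: ALLOW
  req#15 t=22s: DENY
  req#16 t=24s: ALLOW
  req#17 t=25s: DENY
  req#18 t=27s: DENY

Answer: AADDDDADADDDDADADD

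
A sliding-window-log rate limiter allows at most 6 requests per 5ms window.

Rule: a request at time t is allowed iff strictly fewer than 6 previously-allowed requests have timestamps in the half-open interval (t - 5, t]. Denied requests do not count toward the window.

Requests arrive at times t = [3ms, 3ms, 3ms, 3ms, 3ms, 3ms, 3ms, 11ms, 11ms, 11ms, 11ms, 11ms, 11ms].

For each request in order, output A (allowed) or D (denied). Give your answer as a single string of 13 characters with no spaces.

Tracking allowed requests in the window:
  req#1 t=3ms: ALLOW
  req#2 t=3ms: ALLOW
  req#3 t=3ms: ALLOW
  req#4 t=3ms: ALLOW
  req#5 t=3ms: ALLOW
  req#6 t=3ms: ALLOW
  req#7 t=3ms: DENY
  req#8 t=11ms: ALLOW
  req#9 t=11ms: ALLOW
  req#10 t=11ms: ALLOW
  req#11 t=11ms: ALLOW
  req#12 t=11ms: ALLOW
  req#13 t=11ms: ALLOW

Answer: AAAAAADAAAAAA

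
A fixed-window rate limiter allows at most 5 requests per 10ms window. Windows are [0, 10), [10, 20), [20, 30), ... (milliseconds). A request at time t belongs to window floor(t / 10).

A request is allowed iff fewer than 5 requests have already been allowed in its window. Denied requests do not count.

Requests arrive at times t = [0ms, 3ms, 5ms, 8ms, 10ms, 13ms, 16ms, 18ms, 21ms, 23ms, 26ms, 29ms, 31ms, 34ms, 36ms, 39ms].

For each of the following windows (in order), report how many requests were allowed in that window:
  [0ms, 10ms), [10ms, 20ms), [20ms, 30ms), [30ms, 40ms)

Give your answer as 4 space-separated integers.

Processing requests:
  req#1 t=0ms (window 0): ALLOW
  req#2 t=3ms (window 0): ALLOW
  req#3 t=5ms (window 0): ALLOW
  req#4 t=8ms (window 0): ALLOW
  req#5 t=10ms (window 1): ALLOW
  req#6 t=13ms (window 1): ALLOW
  req#7 t=16ms (window 1): ALLOW
  req#8 t=18ms (window 1): ALLOW
  req#9 t=21ms (window 2): ALLOW
  req#10 t=23ms (window 2): ALLOW
  req#11 t=26ms (window 2): ALLOW
  req#12 t=29ms (window 2): ALLOW
  req#13 t=31ms (window 3): ALLOW
  req#14 t=34ms (window 3): ALLOW
  req#15 t=36ms (window 3): ALLOW
  req#16 t=39ms (window 3): ALLOW

Allowed counts by window: 4 4 4 4

Answer: 4 4 4 4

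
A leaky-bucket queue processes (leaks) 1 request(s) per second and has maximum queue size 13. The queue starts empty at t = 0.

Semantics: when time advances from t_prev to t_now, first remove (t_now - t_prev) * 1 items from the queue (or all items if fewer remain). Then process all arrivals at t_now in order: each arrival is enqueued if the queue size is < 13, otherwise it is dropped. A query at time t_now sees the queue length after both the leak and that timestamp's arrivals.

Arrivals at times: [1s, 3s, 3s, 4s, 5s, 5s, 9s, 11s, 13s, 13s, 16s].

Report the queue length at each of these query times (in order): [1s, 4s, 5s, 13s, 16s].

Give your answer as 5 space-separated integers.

Queue lengths at query times:
  query t=1s: backlog = 1
  query t=4s: backlog = 2
  query t=5s: backlog = 3
  query t=13s: backlog = 2
  query t=16s: backlog = 1

Answer: 1 2 3 2 1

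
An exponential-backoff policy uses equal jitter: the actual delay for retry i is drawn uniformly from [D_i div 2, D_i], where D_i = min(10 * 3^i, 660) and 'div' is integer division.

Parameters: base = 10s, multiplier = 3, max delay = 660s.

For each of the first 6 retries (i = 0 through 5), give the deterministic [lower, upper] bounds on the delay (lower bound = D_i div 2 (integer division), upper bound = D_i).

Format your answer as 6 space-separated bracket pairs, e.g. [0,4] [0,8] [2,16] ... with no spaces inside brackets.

Computing bounds per retry:
  i=0: D_i=min(10*3^0,660)=10, bounds=[5,10]
  i=1: D_i=min(10*3^1,660)=30, bounds=[15,30]
  i=2: D_i=min(10*3^2,660)=90, bounds=[45,90]
  i=3: D_i=min(10*3^3,660)=270, bounds=[135,270]
  i=4: D_i=min(10*3^4,660)=660, bounds=[330,660]
  i=5: D_i=min(10*3^5,660)=660, bounds=[330,660]

Answer: [5,10] [15,30] [45,90] [135,270] [330,660] [330,660]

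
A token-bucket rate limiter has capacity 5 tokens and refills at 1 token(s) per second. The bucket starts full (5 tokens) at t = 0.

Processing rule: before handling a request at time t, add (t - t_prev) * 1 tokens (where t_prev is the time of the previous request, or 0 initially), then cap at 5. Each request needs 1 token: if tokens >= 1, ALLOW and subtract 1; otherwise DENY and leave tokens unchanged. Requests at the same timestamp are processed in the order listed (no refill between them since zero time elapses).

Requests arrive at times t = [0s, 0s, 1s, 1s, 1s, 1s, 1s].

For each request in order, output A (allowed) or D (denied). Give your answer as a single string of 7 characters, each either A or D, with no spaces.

Simulating step by step:
  req#1 t=0s: ALLOW
  req#2 t=0s: ALLOW
  req#3 t=1s: ALLOW
  req#4 t=1s: ALLOW
  req#5 t=1s: ALLOW
  req#6 t=1s: ALLOW
  req#7 t=1s: DENY

Answer: AAAAAAD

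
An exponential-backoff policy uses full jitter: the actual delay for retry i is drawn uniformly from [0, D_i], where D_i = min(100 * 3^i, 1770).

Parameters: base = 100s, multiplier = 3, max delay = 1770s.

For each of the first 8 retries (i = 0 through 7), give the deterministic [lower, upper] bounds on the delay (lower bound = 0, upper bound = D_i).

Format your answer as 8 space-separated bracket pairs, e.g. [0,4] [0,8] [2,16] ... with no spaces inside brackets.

Answer: [0,100] [0,300] [0,900] [0,1770] [0,1770] [0,1770] [0,1770] [0,1770]

Derivation:
Computing bounds per retry:
  i=0: D_i=min(100*3^0,1770)=100, bounds=[0,100]
  i=1: D_i=min(100*3^1,1770)=300, bounds=[0,300]
  i=2: D_i=min(100*3^2,1770)=900, bounds=[0,900]
  i=3: D_i=min(100*3^3,1770)=1770, bounds=[0,1770]
  i=4: D_i=min(100*3^4,1770)=1770, bounds=[0,1770]
  i=5: D_i=min(100*3^5,1770)=1770, bounds=[0,1770]
  i=6: D_i=min(100*3^6,1770)=1770, bounds=[0,1770]
  i=7: D_i=min(100*3^7,1770)=1770, bounds=[0,1770]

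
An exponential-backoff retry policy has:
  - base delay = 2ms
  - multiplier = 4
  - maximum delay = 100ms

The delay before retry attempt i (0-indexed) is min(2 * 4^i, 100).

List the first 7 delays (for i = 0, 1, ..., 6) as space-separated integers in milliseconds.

Computing each delay:
  i=0: min(2*4^0, 100) = 2
  i=1: min(2*4^1, 100) = 8
  i=2: min(2*4^2, 100) = 32
  i=3: min(2*4^3, 100) = 100
  i=4: min(2*4^4, 100) = 100
  i=5: min(2*4^5, 100) = 100
  i=6: min(2*4^6, 100) = 100

Answer: 2 8 32 100 100 100 100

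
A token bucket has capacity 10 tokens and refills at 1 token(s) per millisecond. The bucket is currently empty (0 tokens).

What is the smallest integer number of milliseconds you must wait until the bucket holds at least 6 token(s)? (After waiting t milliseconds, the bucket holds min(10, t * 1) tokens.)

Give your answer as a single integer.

Need t * 1 >= 6, so t >= 6/1.
Smallest integer t = ceil(6/1) = 6.

Answer: 6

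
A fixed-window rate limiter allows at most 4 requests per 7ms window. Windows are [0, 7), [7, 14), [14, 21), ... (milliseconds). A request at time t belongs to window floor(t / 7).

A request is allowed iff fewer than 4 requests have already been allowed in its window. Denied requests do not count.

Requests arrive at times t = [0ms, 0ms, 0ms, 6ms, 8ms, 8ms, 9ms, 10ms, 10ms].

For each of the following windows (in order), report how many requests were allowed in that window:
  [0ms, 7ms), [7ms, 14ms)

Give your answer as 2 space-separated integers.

Processing requests:
  req#1 t=0ms (window 0): ALLOW
  req#2 t=0ms (window 0): ALLOW
  req#3 t=0ms (window 0): ALLOW
  req#4 t=6ms (window 0): ALLOW
  req#5 t=8ms (window 1): ALLOW
  req#6 t=8ms (window 1): ALLOW
  req#7 t=9ms (window 1): ALLOW
  req#8 t=10ms (window 1): ALLOW
  req#9 t=10ms (window 1): DENY

Allowed counts by window: 4 4

Answer: 4 4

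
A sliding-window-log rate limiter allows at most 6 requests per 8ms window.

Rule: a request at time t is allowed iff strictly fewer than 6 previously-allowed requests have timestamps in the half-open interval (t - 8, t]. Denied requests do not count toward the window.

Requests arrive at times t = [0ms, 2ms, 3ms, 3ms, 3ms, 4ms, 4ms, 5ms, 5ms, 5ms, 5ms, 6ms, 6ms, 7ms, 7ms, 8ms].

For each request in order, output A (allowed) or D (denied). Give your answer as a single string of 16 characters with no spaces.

Answer: AAAAAADDDDDDDDDA

Derivation:
Tracking allowed requests in the window:
  req#1 t=0ms: ALLOW
  req#2 t=2ms: ALLOW
  req#3 t=3ms: ALLOW
  req#4 t=3ms: ALLOW
  req#5 t=3ms: ALLOW
  req#6 t=4ms: ALLOW
  req#7 t=4ms: DENY
  req#8 t=5ms: DENY
  req#9 t=5ms: DENY
  req#10 t=5ms: DENY
  req#11 t=5ms: DENY
  req#12 t=6ms: DENY
  req#13 t=6ms: DENY
  req#14 t=7ms: DENY
  req#15 t=7ms: DENY
  req#16 t=8ms: ALLOW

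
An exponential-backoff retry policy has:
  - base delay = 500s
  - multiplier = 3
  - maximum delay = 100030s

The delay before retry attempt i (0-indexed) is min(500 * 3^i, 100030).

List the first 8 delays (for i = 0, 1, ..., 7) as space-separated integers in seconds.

Computing each delay:
  i=0: min(500*3^0, 100030) = 500
  i=1: min(500*3^1, 100030) = 1500
  i=2: min(500*3^2, 100030) = 4500
  i=3: min(500*3^3, 100030) = 13500
  i=4: min(500*3^4, 100030) = 40500
  i=5: min(500*3^5, 100030) = 100030
  i=6: min(500*3^6, 100030) = 100030
  i=7: min(500*3^7, 100030) = 100030

Answer: 500 1500 4500 13500 40500 100030 100030 100030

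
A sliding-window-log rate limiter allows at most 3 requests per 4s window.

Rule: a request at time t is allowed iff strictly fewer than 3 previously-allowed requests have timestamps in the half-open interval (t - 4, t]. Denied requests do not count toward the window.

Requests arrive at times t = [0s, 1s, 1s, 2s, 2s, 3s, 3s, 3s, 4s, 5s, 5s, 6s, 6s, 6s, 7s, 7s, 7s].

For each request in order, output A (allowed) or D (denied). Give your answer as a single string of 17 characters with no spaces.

Answer: AAADDDDDAAADDDDDD

Derivation:
Tracking allowed requests in the window:
  req#1 t=0s: ALLOW
  req#2 t=1s: ALLOW
  req#3 t=1s: ALLOW
  req#4 t=2s: DENY
  req#5 t=2s: DENY
  req#6 t=3s: DENY
  req#7 t=3s: DENY
  req#8 t=3s: DENY
  req#9 t=4s: ALLOW
  req#10 t=5s: ALLOW
  req#11 t=5s: ALLOW
  req#12 t=6s: DENY
  req#13 t=6s: DENY
  req#14 t=6s: DENY
  req#15 t=7s: DENY
  req#16 t=7s: DENY
  req#17 t=7s: DENY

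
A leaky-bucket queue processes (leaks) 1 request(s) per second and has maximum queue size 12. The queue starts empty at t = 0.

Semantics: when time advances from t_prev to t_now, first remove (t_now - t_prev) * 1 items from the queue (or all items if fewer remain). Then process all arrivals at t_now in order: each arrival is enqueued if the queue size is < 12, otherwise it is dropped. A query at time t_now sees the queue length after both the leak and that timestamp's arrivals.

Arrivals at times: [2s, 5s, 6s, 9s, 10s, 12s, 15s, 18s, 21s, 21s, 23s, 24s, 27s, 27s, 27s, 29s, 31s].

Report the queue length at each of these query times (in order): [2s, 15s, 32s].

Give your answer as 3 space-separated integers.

Answer: 1 1 0

Derivation:
Queue lengths at query times:
  query t=2s: backlog = 1
  query t=15s: backlog = 1
  query t=32s: backlog = 0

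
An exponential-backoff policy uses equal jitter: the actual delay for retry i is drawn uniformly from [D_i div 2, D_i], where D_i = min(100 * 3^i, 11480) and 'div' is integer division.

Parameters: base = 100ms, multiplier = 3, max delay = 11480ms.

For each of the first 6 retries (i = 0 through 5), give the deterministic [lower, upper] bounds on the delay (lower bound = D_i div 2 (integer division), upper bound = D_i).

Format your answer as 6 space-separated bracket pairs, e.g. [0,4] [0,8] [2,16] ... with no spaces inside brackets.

Answer: [50,100] [150,300] [450,900] [1350,2700] [4050,8100] [5740,11480]

Derivation:
Computing bounds per retry:
  i=0: D_i=min(100*3^0,11480)=100, bounds=[50,100]
  i=1: D_i=min(100*3^1,11480)=300, bounds=[150,300]
  i=2: D_i=min(100*3^2,11480)=900, bounds=[450,900]
  i=3: D_i=min(100*3^3,11480)=2700, bounds=[1350,2700]
  i=4: D_i=min(100*3^4,11480)=8100, bounds=[4050,8100]
  i=5: D_i=min(100*3^5,11480)=11480, bounds=[5740,11480]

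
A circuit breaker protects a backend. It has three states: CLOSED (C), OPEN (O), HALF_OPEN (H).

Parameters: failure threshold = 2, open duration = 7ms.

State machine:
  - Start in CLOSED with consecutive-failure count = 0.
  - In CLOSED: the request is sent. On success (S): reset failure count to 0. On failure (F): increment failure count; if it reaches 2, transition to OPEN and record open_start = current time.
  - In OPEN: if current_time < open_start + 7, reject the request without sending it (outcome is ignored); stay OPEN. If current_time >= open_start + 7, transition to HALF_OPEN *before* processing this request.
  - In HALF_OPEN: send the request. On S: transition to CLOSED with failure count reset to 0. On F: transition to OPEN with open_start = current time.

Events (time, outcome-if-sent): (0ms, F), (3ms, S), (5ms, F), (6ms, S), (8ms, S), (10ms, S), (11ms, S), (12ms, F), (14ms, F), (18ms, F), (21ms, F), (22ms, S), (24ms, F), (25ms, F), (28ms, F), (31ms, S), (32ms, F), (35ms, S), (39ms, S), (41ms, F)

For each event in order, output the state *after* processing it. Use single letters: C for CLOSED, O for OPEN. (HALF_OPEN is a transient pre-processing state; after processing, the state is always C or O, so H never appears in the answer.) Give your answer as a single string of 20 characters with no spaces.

Answer: CCCCCCCCOOOOOOOOOCCC

Derivation:
State after each event:
  event#1 t=0ms outcome=F: state=CLOSED
  event#2 t=3ms outcome=S: state=CLOSED
  event#3 t=5ms outcome=F: state=CLOSED
  event#4 t=6ms outcome=S: state=CLOSED
  event#5 t=8ms outcome=S: state=CLOSED
  event#6 t=10ms outcome=S: state=CLOSED
  event#7 t=11ms outcome=S: state=CLOSED
  event#8 t=12ms outcome=F: state=CLOSED
  event#9 t=14ms outcome=F: state=OPEN
  event#10 t=18ms outcome=F: state=OPEN
  event#11 t=21ms outcome=F: state=OPEN
  event#12 t=22ms outcome=S: state=OPEN
  event#13 t=24ms outcome=F: state=OPEN
  event#14 t=25ms outcome=F: state=OPEN
  event#15 t=28ms outcome=F: state=OPEN
  event#16 t=31ms outcome=S: state=OPEN
  event#17 t=32ms outcome=F: state=OPEN
  event#18 t=35ms outcome=S: state=CLOSED
  event#19 t=39ms outcome=S: state=CLOSED
  event#20 t=41ms outcome=F: state=CLOSED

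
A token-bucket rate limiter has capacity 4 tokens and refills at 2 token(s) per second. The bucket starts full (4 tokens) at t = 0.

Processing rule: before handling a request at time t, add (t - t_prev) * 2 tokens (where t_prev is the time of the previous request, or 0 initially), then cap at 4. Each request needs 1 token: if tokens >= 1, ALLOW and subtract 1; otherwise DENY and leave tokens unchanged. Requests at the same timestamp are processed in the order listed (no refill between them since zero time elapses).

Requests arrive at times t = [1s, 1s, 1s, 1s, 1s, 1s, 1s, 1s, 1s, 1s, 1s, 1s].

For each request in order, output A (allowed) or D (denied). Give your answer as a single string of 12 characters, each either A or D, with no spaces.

Answer: AAAADDDDDDDD

Derivation:
Simulating step by step:
  req#1 t=1s: ALLOW
  req#2 t=1s: ALLOW
  req#3 t=1s: ALLOW
  req#4 t=1s: ALLOW
  req#5 t=1s: DENY
  req#6 t=1s: DENY
  req#7 t=1s: DENY
  req#8 t=1s: DENY
  req#9 t=1s: DENY
  req#10 t=1s: DENY
  req#11 t=1s: DENY
  req#12 t=1s: DENY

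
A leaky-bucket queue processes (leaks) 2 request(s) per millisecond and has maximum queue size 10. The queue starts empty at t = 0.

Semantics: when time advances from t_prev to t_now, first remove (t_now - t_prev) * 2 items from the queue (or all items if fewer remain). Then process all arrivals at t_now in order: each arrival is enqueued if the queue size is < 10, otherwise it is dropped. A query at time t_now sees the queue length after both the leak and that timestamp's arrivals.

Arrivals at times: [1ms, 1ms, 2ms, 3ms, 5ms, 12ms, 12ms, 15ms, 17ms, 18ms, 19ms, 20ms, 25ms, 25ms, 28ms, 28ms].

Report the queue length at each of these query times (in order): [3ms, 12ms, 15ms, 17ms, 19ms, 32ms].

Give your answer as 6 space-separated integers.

Queue lengths at query times:
  query t=3ms: backlog = 1
  query t=12ms: backlog = 2
  query t=15ms: backlog = 1
  query t=17ms: backlog = 1
  query t=19ms: backlog = 1
  query t=32ms: backlog = 0

Answer: 1 2 1 1 1 0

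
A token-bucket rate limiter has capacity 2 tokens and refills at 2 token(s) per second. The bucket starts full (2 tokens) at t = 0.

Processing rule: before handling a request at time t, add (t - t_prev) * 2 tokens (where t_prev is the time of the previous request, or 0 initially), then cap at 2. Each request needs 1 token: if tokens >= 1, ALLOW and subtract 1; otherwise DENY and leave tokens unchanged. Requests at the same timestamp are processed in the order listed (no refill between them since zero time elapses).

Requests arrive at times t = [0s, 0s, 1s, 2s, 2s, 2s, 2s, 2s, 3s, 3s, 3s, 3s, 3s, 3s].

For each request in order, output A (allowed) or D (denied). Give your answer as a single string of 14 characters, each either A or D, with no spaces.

Simulating step by step:
  req#1 t=0s: ALLOW
  req#2 t=0s: ALLOW
  req#3 t=1s: ALLOW
  req#4 t=2s: ALLOW
  req#5 t=2s: ALLOW
  req#6 t=2s: DENY
  req#7 t=2s: DENY
  req#8 t=2s: DENY
  req#9 t=3s: ALLOW
  req#10 t=3s: ALLOW
  req#11 t=3s: DENY
  req#12 t=3s: DENY
  req#13 t=3s: DENY
  req#14 t=3s: DENY

Answer: AAAAADDDAADDDD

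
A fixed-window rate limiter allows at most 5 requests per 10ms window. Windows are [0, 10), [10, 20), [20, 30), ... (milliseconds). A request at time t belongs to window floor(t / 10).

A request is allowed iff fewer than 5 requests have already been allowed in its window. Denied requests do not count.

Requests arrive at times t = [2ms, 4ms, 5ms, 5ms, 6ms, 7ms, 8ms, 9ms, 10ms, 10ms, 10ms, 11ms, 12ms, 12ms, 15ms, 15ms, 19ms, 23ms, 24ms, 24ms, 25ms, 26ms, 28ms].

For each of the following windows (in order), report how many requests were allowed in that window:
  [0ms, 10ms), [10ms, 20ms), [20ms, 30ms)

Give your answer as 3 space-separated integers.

Processing requests:
  req#1 t=2ms (window 0): ALLOW
  req#2 t=4ms (window 0): ALLOW
  req#3 t=5ms (window 0): ALLOW
  req#4 t=5ms (window 0): ALLOW
  req#5 t=6ms (window 0): ALLOW
  req#6 t=7ms (window 0): DENY
  req#7 t=8ms (window 0): DENY
  req#8 t=9ms (window 0): DENY
  req#9 t=10ms (window 1): ALLOW
  req#10 t=10ms (window 1): ALLOW
  req#11 t=10ms (window 1): ALLOW
  req#12 t=11ms (window 1): ALLOW
  req#13 t=12ms (window 1): ALLOW
  req#14 t=12ms (window 1): DENY
  req#15 t=15ms (window 1): DENY
  req#16 t=15ms (window 1): DENY
  req#17 t=19ms (window 1): DENY
  req#18 t=23ms (window 2): ALLOW
  req#19 t=24ms (window 2): ALLOW
  req#20 t=24ms (window 2): ALLOW
  req#21 t=25ms (window 2): ALLOW
  req#22 t=26ms (window 2): ALLOW
  req#23 t=28ms (window 2): DENY

Allowed counts by window: 5 5 5

Answer: 5 5 5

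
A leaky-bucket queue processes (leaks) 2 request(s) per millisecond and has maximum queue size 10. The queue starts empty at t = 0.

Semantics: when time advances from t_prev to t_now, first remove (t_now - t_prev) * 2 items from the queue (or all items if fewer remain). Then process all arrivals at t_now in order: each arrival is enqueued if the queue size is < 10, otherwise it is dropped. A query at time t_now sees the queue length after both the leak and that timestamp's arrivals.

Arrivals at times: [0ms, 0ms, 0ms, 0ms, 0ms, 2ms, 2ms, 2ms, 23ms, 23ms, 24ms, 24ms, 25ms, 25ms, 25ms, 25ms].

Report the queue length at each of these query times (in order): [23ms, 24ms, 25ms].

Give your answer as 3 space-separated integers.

Queue lengths at query times:
  query t=23ms: backlog = 2
  query t=24ms: backlog = 2
  query t=25ms: backlog = 4

Answer: 2 2 4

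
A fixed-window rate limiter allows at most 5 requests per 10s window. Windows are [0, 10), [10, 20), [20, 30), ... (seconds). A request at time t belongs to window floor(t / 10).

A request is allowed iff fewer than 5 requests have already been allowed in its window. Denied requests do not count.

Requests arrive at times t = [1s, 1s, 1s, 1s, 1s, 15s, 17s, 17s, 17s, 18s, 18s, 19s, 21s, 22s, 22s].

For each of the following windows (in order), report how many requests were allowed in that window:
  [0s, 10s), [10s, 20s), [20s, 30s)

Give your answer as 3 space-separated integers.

Processing requests:
  req#1 t=1s (window 0): ALLOW
  req#2 t=1s (window 0): ALLOW
  req#3 t=1s (window 0): ALLOW
  req#4 t=1s (window 0): ALLOW
  req#5 t=1s (window 0): ALLOW
  req#6 t=15s (window 1): ALLOW
  req#7 t=17s (window 1): ALLOW
  req#8 t=17s (window 1): ALLOW
  req#9 t=17s (window 1): ALLOW
  req#10 t=18s (window 1): ALLOW
  req#11 t=18s (window 1): DENY
  req#12 t=19s (window 1): DENY
  req#13 t=21s (window 2): ALLOW
  req#14 t=22s (window 2): ALLOW
  req#15 t=22s (window 2): ALLOW

Allowed counts by window: 5 5 3

Answer: 5 5 3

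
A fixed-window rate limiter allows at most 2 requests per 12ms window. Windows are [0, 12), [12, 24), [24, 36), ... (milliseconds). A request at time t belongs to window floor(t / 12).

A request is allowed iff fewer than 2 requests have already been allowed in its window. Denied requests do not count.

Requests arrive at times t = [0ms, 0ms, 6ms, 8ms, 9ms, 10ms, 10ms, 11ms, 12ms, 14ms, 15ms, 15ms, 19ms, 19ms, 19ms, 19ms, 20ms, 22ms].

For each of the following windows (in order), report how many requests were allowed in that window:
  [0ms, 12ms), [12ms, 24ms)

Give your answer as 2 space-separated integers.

Processing requests:
  req#1 t=0ms (window 0): ALLOW
  req#2 t=0ms (window 0): ALLOW
  req#3 t=6ms (window 0): DENY
  req#4 t=8ms (window 0): DENY
  req#5 t=9ms (window 0): DENY
  req#6 t=10ms (window 0): DENY
  req#7 t=10ms (window 0): DENY
  req#8 t=11ms (window 0): DENY
  req#9 t=12ms (window 1): ALLOW
  req#10 t=14ms (window 1): ALLOW
  req#11 t=15ms (window 1): DENY
  req#12 t=15ms (window 1): DENY
  req#13 t=19ms (window 1): DENY
  req#14 t=19ms (window 1): DENY
  req#15 t=19ms (window 1): DENY
  req#16 t=19ms (window 1): DENY
  req#17 t=20ms (window 1): DENY
  req#18 t=22ms (window 1): DENY

Allowed counts by window: 2 2

Answer: 2 2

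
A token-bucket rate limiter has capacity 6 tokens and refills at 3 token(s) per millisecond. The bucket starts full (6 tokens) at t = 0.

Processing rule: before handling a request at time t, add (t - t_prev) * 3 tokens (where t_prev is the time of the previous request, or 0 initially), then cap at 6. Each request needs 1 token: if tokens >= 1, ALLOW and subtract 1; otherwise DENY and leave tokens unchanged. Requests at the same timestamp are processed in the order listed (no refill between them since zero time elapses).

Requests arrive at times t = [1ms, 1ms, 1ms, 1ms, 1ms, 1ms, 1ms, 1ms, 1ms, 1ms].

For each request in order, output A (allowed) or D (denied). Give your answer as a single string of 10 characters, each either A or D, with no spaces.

Answer: AAAAAADDDD

Derivation:
Simulating step by step:
  req#1 t=1ms: ALLOW
  req#2 t=1ms: ALLOW
  req#3 t=1ms: ALLOW
  req#4 t=1ms: ALLOW
  req#5 t=1ms: ALLOW
  req#6 t=1ms: ALLOW
  req#7 t=1ms: DENY
  req#8 t=1ms: DENY
  req#9 t=1ms: DENY
  req#10 t=1ms: DENY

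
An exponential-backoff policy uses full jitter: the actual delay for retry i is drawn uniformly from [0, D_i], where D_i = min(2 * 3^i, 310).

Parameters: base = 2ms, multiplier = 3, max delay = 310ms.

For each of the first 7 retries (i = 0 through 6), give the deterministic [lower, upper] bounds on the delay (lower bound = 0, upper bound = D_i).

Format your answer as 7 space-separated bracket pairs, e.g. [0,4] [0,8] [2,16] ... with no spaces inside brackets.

Computing bounds per retry:
  i=0: D_i=min(2*3^0,310)=2, bounds=[0,2]
  i=1: D_i=min(2*3^1,310)=6, bounds=[0,6]
  i=2: D_i=min(2*3^2,310)=18, bounds=[0,18]
  i=3: D_i=min(2*3^3,310)=54, bounds=[0,54]
  i=4: D_i=min(2*3^4,310)=162, bounds=[0,162]
  i=5: D_i=min(2*3^5,310)=310, bounds=[0,310]
  i=6: D_i=min(2*3^6,310)=310, bounds=[0,310]

Answer: [0,2] [0,6] [0,18] [0,54] [0,162] [0,310] [0,310]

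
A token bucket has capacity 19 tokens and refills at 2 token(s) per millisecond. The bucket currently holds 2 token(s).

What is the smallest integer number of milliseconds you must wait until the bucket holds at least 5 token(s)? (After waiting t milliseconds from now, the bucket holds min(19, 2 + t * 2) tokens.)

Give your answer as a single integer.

Answer: 2

Derivation:
Need 2 + t * 2 >= 5, so t >= 3/2.
Smallest integer t = ceil(3/2) = 2.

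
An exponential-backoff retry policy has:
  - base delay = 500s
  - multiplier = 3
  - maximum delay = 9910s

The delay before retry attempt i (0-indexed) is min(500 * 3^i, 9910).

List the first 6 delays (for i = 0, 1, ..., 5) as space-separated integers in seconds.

Answer: 500 1500 4500 9910 9910 9910

Derivation:
Computing each delay:
  i=0: min(500*3^0, 9910) = 500
  i=1: min(500*3^1, 9910) = 1500
  i=2: min(500*3^2, 9910) = 4500
  i=3: min(500*3^3, 9910) = 9910
  i=4: min(500*3^4, 9910) = 9910
  i=5: min(500*3^5, 9910) = 9910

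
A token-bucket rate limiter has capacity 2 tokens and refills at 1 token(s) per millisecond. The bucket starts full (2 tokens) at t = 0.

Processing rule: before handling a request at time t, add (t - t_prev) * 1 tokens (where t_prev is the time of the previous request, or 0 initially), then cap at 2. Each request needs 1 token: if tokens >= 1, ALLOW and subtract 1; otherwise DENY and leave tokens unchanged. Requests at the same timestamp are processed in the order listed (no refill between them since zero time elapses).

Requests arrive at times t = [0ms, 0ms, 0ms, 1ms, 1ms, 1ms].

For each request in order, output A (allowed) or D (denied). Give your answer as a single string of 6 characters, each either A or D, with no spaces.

Answer: AADADD

Derivation:
Simulating step by step:
  req#1 t=0ms: ALLOW
  req#2 t=0ms: ALLOW
  req#3 t=0ms: DENY
  req#4 t=1ms: ALLOW
  req#5 t=1ms: DENY
  req#6 t=1ms: DENY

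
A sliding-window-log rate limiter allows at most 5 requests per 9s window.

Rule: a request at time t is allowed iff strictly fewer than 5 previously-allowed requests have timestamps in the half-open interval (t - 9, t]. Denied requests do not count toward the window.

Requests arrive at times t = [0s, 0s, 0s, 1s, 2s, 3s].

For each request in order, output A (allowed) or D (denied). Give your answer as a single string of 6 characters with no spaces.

Tracking allowed requests in the window:
  req#1 t=0s: ALLOW
  req#2 t=0s: ALLOW
  req#3 t=0s: ALLOW
  req#4 t=1s: ALLOW
  req#5 t=2s: ALLOW
  req#6 t=3s: DENY

Answer: AAAAAD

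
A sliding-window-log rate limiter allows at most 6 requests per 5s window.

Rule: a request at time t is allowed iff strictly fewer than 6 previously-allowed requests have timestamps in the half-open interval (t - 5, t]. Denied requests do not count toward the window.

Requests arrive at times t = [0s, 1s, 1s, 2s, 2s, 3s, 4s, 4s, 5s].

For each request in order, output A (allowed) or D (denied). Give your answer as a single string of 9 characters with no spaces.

Tracking allowed requests in the window:
  req#1 t=0s: ALLOW
  req#2 t=1s: ALLOW
  req#3 t=1s: ALLOW
  req#4 t=2s: ALLOW
  req#5 t=2s: ALLOW
  req#6 t=3s: ALLOW
  req#7 t=4s: DENY
  req#8 t=4s: DENY
  req#9 t=5s: ALLOW

Answer: AAAAAADDA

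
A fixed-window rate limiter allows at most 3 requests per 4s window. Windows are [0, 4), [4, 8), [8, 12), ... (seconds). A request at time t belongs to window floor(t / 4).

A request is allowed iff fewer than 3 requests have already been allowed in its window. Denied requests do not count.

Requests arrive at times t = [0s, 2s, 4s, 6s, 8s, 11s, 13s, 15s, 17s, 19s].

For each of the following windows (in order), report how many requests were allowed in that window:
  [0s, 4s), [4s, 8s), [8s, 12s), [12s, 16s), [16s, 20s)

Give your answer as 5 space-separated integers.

Processing requests:
  req#1 t=0s (window 0): ALLOW
  req#2 t=2s (window 0): ALLOW
  req#3 t=4s (window 1): ALLOW
  req#4 t=6s (window 1): ALLOW
  req#5 t=8s (window 2): ALLOW
  req#6 t=11s (window 2): ALLOW
  req#7 t=13s (window 3): ALLOW
  req#8 t=15s (window 3): ALLOW
  req#9 t=17s (window 4): ALLOW
  req#10 t=19s (window 4): ALLOW

Allowed counts by window: 2 2 2 2 2

Answer: 2 2 2 2 2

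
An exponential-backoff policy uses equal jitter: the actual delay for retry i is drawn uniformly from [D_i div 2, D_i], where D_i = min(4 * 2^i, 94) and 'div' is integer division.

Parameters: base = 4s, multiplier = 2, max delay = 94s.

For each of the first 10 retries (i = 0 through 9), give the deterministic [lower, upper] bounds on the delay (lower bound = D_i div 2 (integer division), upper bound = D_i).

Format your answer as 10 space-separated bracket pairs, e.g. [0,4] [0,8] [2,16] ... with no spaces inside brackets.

Computing bounds per retry:
  i=0: D_i=min(4*2^0,94)=4, bounds=[2,4]
  i=1: D_i=min(4*2^1,94)=8, bounds=[4,8]
  i=2: D_i=min(4*2^2,94)=16, bounds=[8,16]
  i=3: D_i=min(4*2^3,94)=32, bounds=[16,32]
  i=4: D_i=min(4*2^4,94)=64, bounds=[32,64]
  i=5: D_i=min(4*2^5,94)=94, bounds=[47,94]
  i=6: D_i=min(4*2^6,94)=94, bounds=[47,94]
  i=7: D_i=min(4*2^7,94)=94, bounds=[47,94]
  i=8: D_i=min(4*2^8,94)=94, bounds=[47,94]
  i=9: D_i=min(4*2^9,94)=94, bounds=[47,94]

Answer: [2,4] [4,8] [8,16] [16,32] [32,64] [47,94] [47,94] [47,94] [47,94] [47,94]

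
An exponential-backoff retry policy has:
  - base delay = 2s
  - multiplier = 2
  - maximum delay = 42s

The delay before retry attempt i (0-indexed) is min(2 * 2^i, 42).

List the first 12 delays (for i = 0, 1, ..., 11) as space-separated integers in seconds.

Answer: 2 4 8 16 32 42 42 42 42 42 42 42

Derivation:
Computing each delay:
  i=0: min(2*2^0, 42) = 2
  i=1: min(2*2^1, 42) = 4
  i=2: min(2*2^2, 42) = 8
  i=3: min(2*2^3, 42) = 16
  i=4: min(2*2^4, 42) = 32
  i=5: min(2*2^5, 42) = 42
  i=6: min(2*2^6, 42) = 42
  i=7: min(2*2^7, 42) = 42
  i=8: min(2*2^8, 42) = 42
  i=9: min(2*2^9, 42) = 42
  i=10: min(2*2^10, 42) = 42
  i=11: min(2*2^11, 42) = 42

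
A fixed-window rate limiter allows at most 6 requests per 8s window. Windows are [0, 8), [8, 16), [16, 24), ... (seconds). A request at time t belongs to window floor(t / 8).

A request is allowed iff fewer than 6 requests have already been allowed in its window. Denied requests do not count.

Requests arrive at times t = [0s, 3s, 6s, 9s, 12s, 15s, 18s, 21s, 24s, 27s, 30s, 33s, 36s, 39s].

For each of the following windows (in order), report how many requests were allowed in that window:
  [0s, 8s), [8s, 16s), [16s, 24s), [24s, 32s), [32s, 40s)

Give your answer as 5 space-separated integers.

Answer: 3 3 2 3 3

Derivation:
Processing requests:
  req#1 t=0s (window 0): ALLOW
  req#2 t=3s (window 0): ALLOW
  req#3 t=6s (window 0): ALLOW
  req#4 t=9s (window 1): ALLOW
  req#5 t=12s (window 1): ALLOW
  req#6 t=15s (window 1): ALLOW
  req#7 t=18s (window 2): ALLOW
  req#8 t=21s (window 2): ALLOW
  req#9 t=24s (window 3): ALLOW
  req#10 t=27s (window 3): ALLOW
  req#11 t=30s (window 3): ALLOW
  req#12 t=33s (window 4): ALLOW
  req#13 t=36s (window 4): ALLOW
  req#14 t=39s (window 4): ALLOW

Allowed counts by window: 3 3 2 3 3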